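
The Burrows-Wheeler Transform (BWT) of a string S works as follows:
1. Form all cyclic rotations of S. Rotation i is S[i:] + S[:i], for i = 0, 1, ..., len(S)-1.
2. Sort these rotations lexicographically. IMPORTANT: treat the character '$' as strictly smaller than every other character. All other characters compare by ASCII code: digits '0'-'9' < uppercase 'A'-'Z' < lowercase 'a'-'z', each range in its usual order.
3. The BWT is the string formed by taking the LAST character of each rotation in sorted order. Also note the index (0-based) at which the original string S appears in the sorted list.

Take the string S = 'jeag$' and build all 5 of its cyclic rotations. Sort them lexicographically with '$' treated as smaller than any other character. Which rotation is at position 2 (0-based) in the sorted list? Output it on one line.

Answer: eag$j

Derivation:
All 5 rotations (rotation i = S[i:]+S[:i]):
  rot[0] = jeag$
  rot[1] = eag$j
  rot[2] = ag$je
  rot[3] = g$jea
  rot[4] = $jeag
Sorted (with $ < everything):
  sorted[0] = $jeag
  sorted[1] = ag$je
  sorted[2] = eag$j
  sorted[3] = g$jea
  sorted[4] = jeag$
sorted[2] = eag$j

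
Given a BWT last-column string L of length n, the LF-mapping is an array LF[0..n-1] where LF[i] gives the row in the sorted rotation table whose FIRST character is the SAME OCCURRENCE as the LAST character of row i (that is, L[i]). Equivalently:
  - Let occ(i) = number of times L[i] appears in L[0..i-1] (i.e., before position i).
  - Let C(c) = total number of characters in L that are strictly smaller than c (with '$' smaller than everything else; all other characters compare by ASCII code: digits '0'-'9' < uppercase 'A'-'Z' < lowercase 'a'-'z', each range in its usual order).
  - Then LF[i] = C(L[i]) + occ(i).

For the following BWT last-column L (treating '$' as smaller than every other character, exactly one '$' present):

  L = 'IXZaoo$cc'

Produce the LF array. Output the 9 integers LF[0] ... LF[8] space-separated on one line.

Char counts: '$':1, 'I':1, 'X':1, 'Z':1, 'a':1, 'c':2, 'o':2
C (first-col start): C('$')=0, C('I')=1, C('X')=2, C('Z')=3, C('a')=4, C('c')=5, C('o')=7
L[0]='I': occ=0, LF[0]=C('I')+0=1+0=1
L[1]='X': occ=0, LF[1]=C('X')+0=2+0=2
L[2]='Z': occ=0, LF[2]=C('Z')+0=3+0=3
L[3]='a': occ=0, LF[3]=C('a')+0=4+0=4
L[4]='o': occ=0, LF[4]=C('o')+0=7+0=7
L[5]='o': occ=1, LF[5]=C('o')+1=7+1=8
L[6]='$': occ=0, LF[6]=C('$')+0=0+0=0
L[7]='c': occ=0, LF[7]=C('c')+0=5+0=5
L[8]='c': occ=1, LF[8]=C('c')+1=5+1=6

Answer: 1 2 3 4 7 8 0 5 6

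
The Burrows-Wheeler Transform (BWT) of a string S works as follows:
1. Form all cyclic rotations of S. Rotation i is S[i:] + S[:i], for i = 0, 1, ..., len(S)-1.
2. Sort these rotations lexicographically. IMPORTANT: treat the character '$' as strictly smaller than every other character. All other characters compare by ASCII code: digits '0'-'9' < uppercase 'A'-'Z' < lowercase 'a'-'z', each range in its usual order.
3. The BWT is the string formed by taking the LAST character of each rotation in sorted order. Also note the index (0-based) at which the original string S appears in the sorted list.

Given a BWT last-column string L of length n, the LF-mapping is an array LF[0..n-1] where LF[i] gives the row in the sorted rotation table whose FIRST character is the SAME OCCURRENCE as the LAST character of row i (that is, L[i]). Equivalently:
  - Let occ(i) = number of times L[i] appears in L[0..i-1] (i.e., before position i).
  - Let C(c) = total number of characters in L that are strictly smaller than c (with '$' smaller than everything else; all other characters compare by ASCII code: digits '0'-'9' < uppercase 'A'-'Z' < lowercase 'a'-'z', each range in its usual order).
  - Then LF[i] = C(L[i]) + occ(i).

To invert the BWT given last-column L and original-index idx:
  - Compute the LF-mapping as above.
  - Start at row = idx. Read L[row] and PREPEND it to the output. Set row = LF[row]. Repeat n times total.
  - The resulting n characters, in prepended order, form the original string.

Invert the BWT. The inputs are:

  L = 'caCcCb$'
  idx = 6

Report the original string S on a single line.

LF mapping: 5 3 1 6 2 4 0
Walk LF starting at row 6, prepending L[row]:
  step 1: row=6, L[6]='$', prepend. Next row=LF[6]=0
  step 2: row=0, L[0]='c', prepend. Next row=LF[0]=5
  step 3: row=5, L[5]='b', prepend. Next row=LF[5]=4
  step 4: row=4, L[4]='C', prepend. Next row=LF[4]=2
  step 5: row=2, L[2]='C', prepend. Next row=LF[2]=1
  step 6: row=1, L[1]='a', prepend. Next row=LF[1]=3
  step 7: row=3, L[3]='c', prepend. Next row=LF[3]=6
Reversed output: caCCbc$

Answer: caCCbc$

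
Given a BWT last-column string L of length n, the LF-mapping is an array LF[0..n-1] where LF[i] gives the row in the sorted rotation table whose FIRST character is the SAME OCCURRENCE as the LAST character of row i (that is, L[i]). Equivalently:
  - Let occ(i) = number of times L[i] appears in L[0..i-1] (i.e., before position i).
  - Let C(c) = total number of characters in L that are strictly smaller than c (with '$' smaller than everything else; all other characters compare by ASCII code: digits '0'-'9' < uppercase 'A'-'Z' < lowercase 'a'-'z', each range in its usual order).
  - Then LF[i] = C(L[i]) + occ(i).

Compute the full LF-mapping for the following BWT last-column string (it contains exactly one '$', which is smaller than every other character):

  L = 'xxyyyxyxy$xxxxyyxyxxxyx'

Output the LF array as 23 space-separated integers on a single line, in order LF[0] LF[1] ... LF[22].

Char counts: '$':1, 'x':13, 'y':9
C (first-col start): C('$')=0, C('x')=1, C('y')=14
L[0]='x': occ=0, LF[0]=C('x')+0=1+0=1
L[1]='x': occ=1, LF[1]=C('x')+1=1+1=2
L[2]='y': occ=0, LF[2]=C('y')+0=14+0=14
L[3]='y': occ=1, LF[3]=C('y')+1=14+1=15
L[4]='y': occ=2, LF[4]=C('y')+2=14+2=16
L[5]='x': occ=2, LF[5]=C('x')+2=1+2=3
L[6]='y': occ=3, LF[6]=C('y')+3=14+3=17
L[7]='x': occ=3, LF[7]=C('x')+3=1+3=4
L[8]='y': occ=4, LF[8]=C('y')+4=14+4=18
L[9]='$': occ=0, LF[9]=C('$')+0=0+0=0
L[10]='x': occ=4, LF[10]=C('x')+4=1+4=5
L[11]='x': occ=5, LF[11]=C('x')+5=1+5=6
L[12]='x': occ=6, LF[12]=C('x')+6=1+6=7
L[13]='x': occ=7, LF[13]=C('x')+7=1+7=8
L[14]='y': occ=5, LF[14]=C('y')+5=14+5=19
L[15]='y': occ=6, LF[15]=C('y')+6=14+6=20
L[16]='x': occ=8, LF[16]=C('x')+8=1+8=9
L[17]='y': occ=7, LF[17]=C('y')+7=14+7=21
L[18]='x': occ=9, LF[18]=C('x')+9=1+9=10
L[19]='x': occ=10, LF[19]=C('x')+10=1+10=11
L[20]='x': occ=11, LF[20]=C('x')+11=1+11=12
L[21]='y': occ=8, LF[21]=C('y')+8=14+8=22
L[22]='x': occ=12, LF[22]=C('x')+12=1+12=13

Answer: 1 2 14 15 16 3 17 4 18 0 5 6 7 8 19 20 9 21 10 11 12 22 13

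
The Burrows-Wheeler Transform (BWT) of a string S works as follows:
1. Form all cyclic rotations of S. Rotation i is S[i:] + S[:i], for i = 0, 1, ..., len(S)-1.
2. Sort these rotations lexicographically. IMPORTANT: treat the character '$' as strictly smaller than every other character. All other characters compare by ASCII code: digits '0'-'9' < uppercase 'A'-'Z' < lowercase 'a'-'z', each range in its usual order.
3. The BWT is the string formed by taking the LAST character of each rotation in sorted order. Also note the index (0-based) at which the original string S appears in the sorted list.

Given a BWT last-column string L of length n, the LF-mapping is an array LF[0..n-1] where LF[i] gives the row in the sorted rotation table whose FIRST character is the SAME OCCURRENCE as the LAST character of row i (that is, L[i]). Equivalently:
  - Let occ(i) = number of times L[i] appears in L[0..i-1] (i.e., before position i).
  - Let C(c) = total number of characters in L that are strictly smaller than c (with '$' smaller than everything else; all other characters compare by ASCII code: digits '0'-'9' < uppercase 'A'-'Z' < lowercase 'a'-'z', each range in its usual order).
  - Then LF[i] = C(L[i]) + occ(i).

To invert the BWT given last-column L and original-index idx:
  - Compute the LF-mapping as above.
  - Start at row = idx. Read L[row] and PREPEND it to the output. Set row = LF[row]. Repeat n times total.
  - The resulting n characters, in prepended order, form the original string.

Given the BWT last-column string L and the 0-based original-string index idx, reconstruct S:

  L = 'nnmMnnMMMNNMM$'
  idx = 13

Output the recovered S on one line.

LF mapping: 10 11 9 1 12 13 2 3 4 7 8 5 6 0
Walk LF starting at row 13, prepending L[row]:
  step 1: row=13, L[13]='$', prepend. Next row=LF[13]=0
  step 2: row=0, L[0]='n', prepend. Next row=LF[0]=10
  step 3: row=10, L[10]='N', prepend. Next row=LF[10]=8
  step 4: row=8, L[8]='M', prepend. Next row=LF[8]=4
  step 5: row=4, L[4]='n', prepend. Next row=LF[4]=12
  step 6: row=12, L[12]='M', prepend. Next row=LF[12]=6
  step 7: row=6, L[6]='M', prepend. Next row=LF[6]=2
  step 8: row=2, L[2]='m', prepend. Next row=LF[2]=9
  step 9: row=9, L[9]='N', prepend. Next row=LF[9]=7
  step 10: row=7, L[7]='M', prepend. Next row=LF[7]=3
  step 11: row=3, L[3]='M', prepend. Next row=LF[3]=1
  step 12: row=1, L[1]='n', prepend. Next row=LF[1]=11
  step 13: row=11, L[11]='M', prepend. Next row=LF[11]=5
  step 14: row=5, L[5]='n', prepend. Next row=LF[5]=13
Reversed output: nMnMMNmMMnMNn$

Answer: nMnMMNmMMnMNn$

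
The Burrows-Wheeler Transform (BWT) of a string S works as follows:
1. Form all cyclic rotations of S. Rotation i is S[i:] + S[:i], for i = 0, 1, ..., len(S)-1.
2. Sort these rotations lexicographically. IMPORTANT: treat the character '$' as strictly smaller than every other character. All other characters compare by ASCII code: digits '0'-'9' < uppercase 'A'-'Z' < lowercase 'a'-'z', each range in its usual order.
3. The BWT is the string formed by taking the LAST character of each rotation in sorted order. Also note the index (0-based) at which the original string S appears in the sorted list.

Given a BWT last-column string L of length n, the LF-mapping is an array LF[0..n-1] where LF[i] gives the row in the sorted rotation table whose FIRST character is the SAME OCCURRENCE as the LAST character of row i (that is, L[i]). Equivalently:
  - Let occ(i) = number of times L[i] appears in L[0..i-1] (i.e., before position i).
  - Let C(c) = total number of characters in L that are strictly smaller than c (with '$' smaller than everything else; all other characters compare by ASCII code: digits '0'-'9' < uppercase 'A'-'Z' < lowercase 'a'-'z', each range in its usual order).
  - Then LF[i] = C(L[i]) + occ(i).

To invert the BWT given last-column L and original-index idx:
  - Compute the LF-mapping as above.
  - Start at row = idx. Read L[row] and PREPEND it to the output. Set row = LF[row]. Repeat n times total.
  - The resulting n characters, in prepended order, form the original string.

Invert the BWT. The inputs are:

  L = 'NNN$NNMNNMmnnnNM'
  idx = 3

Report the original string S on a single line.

LF mapping: 4 5 6 0 7 8 1 9 10 2 12 13 14 15 11 3
Walk LF starting at row 3, prepending L[row]:
  step 1: row=3, L[3]='$', prepend. Next row=LF[3]=0
  step 2: row=0, L[0]='N', prepend. Next row=LF[0]=4
  step 3: row=4, L[4]='N', prepend. Next row=LF[4]=7
  step 4: row=7, L[7]='N', prepend. Next row=LF[7]=9
  step 5: row=9, L[9]='M', prepend. Next row=LF[9]=2
  step 6: row=2, L[2]='N', prepend. Next row=LF[2]=6
  step 7: row=6, L[6]='M', prepend. Next row=LF[6]=1
  step 8: row=1, L[1]='N', prepend. Next row=LF[1]=5
  step 9: row=5, L[5]='N', prepend. Next row=LF[5]=8
  step 10: row=8, L[8]='N', prepend. Next row=LF[8]=10
  step 11: row=10, L[10]='m', prepend. Next row=LF[10]=12
  step 12: row=12, L[12]='n', prepend. Next row=LF[12]=14
  step 13: row=14, L[14]='N', prepend. Next row=LF[14]=11
  step 14: row=11, L[11]='n', prepend. Next row=LF[11]=13
  step 15: row=13, L[13]='n', prepend. Next row=LF[13]=15
  step 16: row=15, L[15]='M', prepend. Next row=LF[15]=3
Reversed output: MnnNnmNNNMNMNNN$

Answer: MnnNnmNNNMNMNNN$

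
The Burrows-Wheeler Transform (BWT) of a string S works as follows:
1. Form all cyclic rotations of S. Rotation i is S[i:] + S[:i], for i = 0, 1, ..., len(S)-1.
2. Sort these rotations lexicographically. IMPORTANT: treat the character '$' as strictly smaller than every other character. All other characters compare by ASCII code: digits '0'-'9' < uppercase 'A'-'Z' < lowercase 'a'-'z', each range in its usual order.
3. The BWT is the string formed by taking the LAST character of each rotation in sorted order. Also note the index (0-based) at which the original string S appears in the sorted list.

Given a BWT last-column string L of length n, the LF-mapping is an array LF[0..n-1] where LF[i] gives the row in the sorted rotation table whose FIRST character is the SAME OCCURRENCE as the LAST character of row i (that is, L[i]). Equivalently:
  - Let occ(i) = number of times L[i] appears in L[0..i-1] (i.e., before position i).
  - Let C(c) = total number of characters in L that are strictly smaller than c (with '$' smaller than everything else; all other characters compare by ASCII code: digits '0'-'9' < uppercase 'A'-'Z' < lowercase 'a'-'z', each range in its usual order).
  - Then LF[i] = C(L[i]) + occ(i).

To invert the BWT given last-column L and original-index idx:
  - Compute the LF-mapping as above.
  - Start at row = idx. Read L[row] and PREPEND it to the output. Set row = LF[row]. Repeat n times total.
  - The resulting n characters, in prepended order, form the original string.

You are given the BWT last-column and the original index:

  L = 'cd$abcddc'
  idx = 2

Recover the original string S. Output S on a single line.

Answer: bccdddac$

Derivation:
LF mapping: 3 6 0 1 2 4 7 8 5
Walk LF starting at row 2, prepending L[row]:
  step 1: row=2, L[2]='$', prepend. Next row=LF[2]=0
  step 2: row=0, L[0]='c', prepend. Next row=LF[0]=3
  step 3: row=3, L[3]='a', prepend. Next row=LF[3]=1
  step 4: row=1, L[1]='d', prepend. Next row=LF[1]=6
  step 5: row=6, L[6]='d', prepend. Next row=LF[6]=7
  step 6: row=7, L[7]='d', prepend. Next row=LF[7]=8
  step 7: row=8, L[8]='c', prepend. Next row=LF[8]=5
  step 8: row=5, L[5]='c', prepend. Next row=LF[5]=4
  step 9: row=4, L[4]='b', prepend. Next row=LF[4]=2
Reversed output: bccdddac$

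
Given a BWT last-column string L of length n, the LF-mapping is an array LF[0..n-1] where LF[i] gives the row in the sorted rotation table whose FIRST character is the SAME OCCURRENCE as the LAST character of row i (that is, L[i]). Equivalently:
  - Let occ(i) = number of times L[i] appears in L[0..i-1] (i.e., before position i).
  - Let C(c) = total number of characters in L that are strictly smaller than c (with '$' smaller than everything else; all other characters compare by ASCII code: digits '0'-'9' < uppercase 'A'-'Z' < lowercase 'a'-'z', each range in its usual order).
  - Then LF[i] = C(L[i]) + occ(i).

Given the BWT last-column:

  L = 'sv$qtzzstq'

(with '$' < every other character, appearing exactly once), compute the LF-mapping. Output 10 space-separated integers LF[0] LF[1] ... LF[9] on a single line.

Char counts: '$':1, 'q':2, 's':2, 't':2, 'v':1, 'z':2
C (first-col start): C('$')=0, C('q')=1, C('s')=3, C('t')=5, C('v')=7, C('z')=8
L[0]='s': occ=0, LF[0]=C('s')+0=3+0=3
L[1]='v': occ=0, LF[1]=C('v')+0=7+0=7
L[2]='$': occ=0, LF[2]=C('$')+0=0+0=0
L[3]='q': occ=0, LF[3]=C('q')+0=1+0=1
L[4]='t': occ=0, LF[4]=C('t')+0=5+0=5
L[5]='z': occ=0, LF[5]=C('z')+0=8+0=8
L[6]='z': occ=1, LF[6]=C('z')+1=8+1=9
L[7]='s': occ=1, LF[7]=C('s')+1=3+1=4
L[8]='t': occ=1, LF[8]=C('t')+1=5+1=6
L[9]='q': occ=1, LF[9]=C('q')+1=1+1=2

Answer: 3 7 0 1 5 8 9 4 6 2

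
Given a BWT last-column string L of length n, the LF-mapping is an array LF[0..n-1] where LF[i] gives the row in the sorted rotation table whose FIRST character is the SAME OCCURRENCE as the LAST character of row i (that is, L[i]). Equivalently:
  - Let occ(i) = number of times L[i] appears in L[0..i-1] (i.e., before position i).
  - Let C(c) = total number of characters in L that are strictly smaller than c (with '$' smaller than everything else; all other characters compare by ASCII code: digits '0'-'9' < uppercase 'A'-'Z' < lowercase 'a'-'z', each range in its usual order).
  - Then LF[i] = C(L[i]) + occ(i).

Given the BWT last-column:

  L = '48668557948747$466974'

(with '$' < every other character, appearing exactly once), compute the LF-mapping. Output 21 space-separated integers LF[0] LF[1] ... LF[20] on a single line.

Answer: 1 16 8 9 17 6 7 12 19 2 18 13 3 14 0 4 10 11 20 15 5

Derivation:
Char counts: '$':1, '4':5, '5':2, '6':4, '7':4, '8':3, '9':2
C (first-col start): C('$')=0, C('4')=1, C('5')=6, C('6')=8, C('7')=12, C('8')=16, C('9')=19
L[0]='4': occ=0, LF[0]=C('4')+0=1+0=1
L[1]='8': occ=0, LF[1]=C('8')+0=16+0=16
L[2]='6': occ=0, LF[2]=C('6')+0=8+0=8
L[3]='6': occ=1, LF[3]=C('6')+1=8+1=9
L[4]='8': occ=1, LF[4]=C('8')+1=16+1=17
L[5]='5': occ=0, LF[5]=C('5')+0=6+0=6
L[6]='5': occ=1, LF[6]=C('5')+1=6+1=7
L[7]='7': occ=0, LF[7]=C('7')+0=12+0=12
L[8]='9': occ=0, LF[8]=C('9')+0=19+0=19
L[9]='4': occ=1, LF[9]=C('4')+1=1+1=2
L[10]='8': occ=2, LF[10]=C('8')+2=16+2=18
L[11]='7': occ=1, LF[11]=C('7')+1=12+1=13
L[12]='4': occ=2, LF[12]=C('4')+2=1+2=3
L[13]='7': occ=2, LF[13]=C('7')+2=12+2=14
L[14]='$': occ=0, LF[14]=C('$')+0=0+0=0
L[15]='4': occ=3, LF[15]=C('4')+3=1+3=4
L[16]='6': occ=2, LF[16]=C('6')+2=8+2=10
L[17]='6': occ=3, LF[17]=C('6')+3=8+3=11
L[18]='9': occ=1, LF[18]=C('9')+1=19+1=20
L[19]='7': occ=3, LF[19]=C('7')+3=12+3=15
L[20]='4': occ=4, LF[20]=C('4')+4=1+4=5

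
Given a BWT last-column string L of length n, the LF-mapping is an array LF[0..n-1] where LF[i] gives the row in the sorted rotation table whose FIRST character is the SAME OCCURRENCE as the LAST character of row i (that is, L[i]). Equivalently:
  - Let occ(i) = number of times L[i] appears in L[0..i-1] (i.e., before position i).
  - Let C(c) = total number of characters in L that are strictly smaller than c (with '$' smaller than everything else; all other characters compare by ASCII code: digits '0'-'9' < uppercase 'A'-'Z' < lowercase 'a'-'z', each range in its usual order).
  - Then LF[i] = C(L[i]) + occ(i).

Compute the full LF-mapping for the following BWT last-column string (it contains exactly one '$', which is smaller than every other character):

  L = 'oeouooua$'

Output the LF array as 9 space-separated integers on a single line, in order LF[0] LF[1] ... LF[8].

Char counts: '$':1, 'a':1, 'e':1, 'o':4, 'u':2
C (first-col start): C('$')=0, C('a')=1, C('e')=2, C('o')=3, C('u')=7
L[0]='o': occ=0, LF[0]=C('o')+0=3+0=3
L[1]='e': occ=0, LF[1]=C('e')+0=2+0=2
L[2]='o': occ=1, LF[2]=C('o')+1=3+1=4
L[3]='u': occ=0, LF[3]=C('u')+0=7+0=7
L[4]='o': occ=2, LF[4]=C('o')+2=3+2=5
L[5]='o': occ=3, LF[5]=C('o')+3=3+3=6
L[6]='u': occ=1, LF[6]=C('u')+1=7+1=8
L[7]='a': occ=0, LF[7]=C('a')+0=1+0=1
L[8]='$': occ=0, LF[8]=C('$')+0=0+0=0

Answer: 3 2 4 7 5 6 8 1 0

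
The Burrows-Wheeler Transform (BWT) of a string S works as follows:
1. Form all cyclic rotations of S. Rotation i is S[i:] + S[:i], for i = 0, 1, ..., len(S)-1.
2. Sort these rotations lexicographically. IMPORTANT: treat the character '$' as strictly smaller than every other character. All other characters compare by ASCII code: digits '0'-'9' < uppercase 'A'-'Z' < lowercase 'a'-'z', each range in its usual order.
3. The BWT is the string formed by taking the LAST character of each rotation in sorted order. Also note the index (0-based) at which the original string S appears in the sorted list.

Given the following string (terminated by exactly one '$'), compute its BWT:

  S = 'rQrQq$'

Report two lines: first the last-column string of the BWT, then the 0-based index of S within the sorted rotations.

Answer: qrrQQ$
5

Derivation:
All 6 rotations (rotation i = S[i:]+S[:i]):
  rot[0] = rQrQq$
  rot[1] = QrQq$r
  rot[2] = rQq$rQ
  rot[3] = Qq$rQr
  rot[4] = q$rQrQ
  rot[5] = $rQrQq
Sorted (with $ < everything):
  sorted[0] = $rQrQq  (last char: 'q')
  sorted[1] = Qq$rQr  (last char: 'r')
  sorted[2] = QrQq$r  (last char: 'r')
  sorted[3] = q$rQrQ  (last char: 'Q')
  sorted[4] = rQq$rQ  (last char: 'Q')
  sorted[5] = rQrQq$  (last char: '$')
Last column: qrrQQ$
Original string S is at sorted index 5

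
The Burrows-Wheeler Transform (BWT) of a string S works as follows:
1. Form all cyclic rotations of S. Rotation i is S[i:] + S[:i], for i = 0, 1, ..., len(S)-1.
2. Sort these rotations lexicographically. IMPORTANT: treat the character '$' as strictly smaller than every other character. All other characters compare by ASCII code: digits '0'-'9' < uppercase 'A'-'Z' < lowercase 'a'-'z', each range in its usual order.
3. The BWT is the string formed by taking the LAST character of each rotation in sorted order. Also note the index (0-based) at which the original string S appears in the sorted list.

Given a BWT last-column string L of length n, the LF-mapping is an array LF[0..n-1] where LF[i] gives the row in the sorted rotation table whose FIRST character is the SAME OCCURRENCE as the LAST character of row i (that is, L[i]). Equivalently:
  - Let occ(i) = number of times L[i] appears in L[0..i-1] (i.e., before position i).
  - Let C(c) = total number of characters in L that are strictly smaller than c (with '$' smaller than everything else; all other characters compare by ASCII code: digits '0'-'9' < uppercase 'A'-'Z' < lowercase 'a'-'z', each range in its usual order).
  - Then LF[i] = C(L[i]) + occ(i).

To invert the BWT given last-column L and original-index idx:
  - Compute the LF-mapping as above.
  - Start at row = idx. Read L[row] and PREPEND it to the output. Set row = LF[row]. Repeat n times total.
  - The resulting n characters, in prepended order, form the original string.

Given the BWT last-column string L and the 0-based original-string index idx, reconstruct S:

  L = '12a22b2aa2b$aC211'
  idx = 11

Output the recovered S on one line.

LF mapping: 1 4 11 5 6 15 7 12 13 8 16 0 14 10 9 2 3
Walk LF starting at row 11, prepending L[row]:
  step 1: row=11, L[11]='$', prepend. Next row=LF[11]=0
  step 2: row=0, L[0]='1', prepend. Next row=LF[0]=1
  step 3: row=1, L[1]='2', prepend. Next row=LF[1]=4
  step 4: row=4, L[4]='2', prepend. Next row=LF[4]=6
  step 5: row=6, L[6]='2', prepend. Next row=LF[6]=7
  step 6: row=7, L[7]='a', prepend. Next row=LF[7]=12
  step 7: row=12, L[12]='a', prepend. Next row=LF[12]=14
  step 8: row=14, L[14]='2', prepend. Next row=LF[14]=9
  step 9: row=9, L[9]='2', prepend. Next row=LF[9]=8
  step 10: row=8, L[8]='a', prepend. Next row=LF[8]=13
  step 11: row=13, L[13]='C', prepend. Next row=LF[13]=10
  step 12: row=10, L[10]='b', prepend. Next row=LF[10]=16
  step 13: row=16, L[16]='1', prepend. Next row=LF[16]=3
  step 14: row=3, L[3]='2', prepend. Next row=LF[3]=5
  step 15: row=5, L[5]='b', prepend. Next row=LF[5]=15
  step 16: row=15, L[15]='1', prepend. Next row=LF[15]=2
  step 17: row=2, L[2]='a', prepend. Next row=LF[2]=11
Reversed output: a1b21bCa22aa2221$

Answer: a1b21bCa22aa2221$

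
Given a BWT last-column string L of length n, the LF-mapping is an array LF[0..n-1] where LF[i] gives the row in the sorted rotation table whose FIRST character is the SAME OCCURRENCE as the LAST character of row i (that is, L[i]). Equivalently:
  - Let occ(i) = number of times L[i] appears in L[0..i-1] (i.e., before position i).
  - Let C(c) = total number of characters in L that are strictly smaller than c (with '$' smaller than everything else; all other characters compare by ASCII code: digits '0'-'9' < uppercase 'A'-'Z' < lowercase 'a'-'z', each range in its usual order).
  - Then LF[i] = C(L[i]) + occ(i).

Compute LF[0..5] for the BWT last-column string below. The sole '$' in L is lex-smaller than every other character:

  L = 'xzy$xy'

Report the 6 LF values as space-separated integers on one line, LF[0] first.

Answer: 1 5 3 0 2 4

Derivation:
Char counts: '$':1, 'x':2, 'y':2, 'z':1
C (first-col start): C('$')=0, C('x')=1, C('y')=3, C('z')=5
L[0]='x': occ=0, LF[0]=C('x')+0=1+0=1
L[1]='z': occ=0, LF[1]=C('z')+0=5+0=5
L[2]='y': occ=0, LF[2]=C('y')+0=3+0=3
L[3]='$': occ=0, LF[3]=C('$')+0=0+0=0
L[4]='x': occ=1, LF[4]=C('x')+1=1+1=2
L[5]='y': occ=1, LF[5]=C('y')+1=3+1=4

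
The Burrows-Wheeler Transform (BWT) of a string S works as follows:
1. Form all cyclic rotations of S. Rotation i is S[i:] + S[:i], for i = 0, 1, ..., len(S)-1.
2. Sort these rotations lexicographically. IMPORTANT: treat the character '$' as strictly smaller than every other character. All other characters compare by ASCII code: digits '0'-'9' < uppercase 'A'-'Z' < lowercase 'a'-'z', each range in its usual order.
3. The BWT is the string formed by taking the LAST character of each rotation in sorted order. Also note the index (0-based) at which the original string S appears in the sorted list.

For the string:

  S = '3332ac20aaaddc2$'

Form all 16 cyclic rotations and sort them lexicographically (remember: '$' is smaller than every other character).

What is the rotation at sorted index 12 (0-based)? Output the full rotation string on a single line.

Answer: c2$3332ac20aaadd

Derivation:
All 16 rotations (rotation i = S[i:]+S[:i]):
  rot[0] = 3332ac20aaaddc2$
  rot[1] = 332ac20aaaddc2$3
  rot[2] = 32ac20aaaddc2$33
  rot[3] = 2ac20aaaddc2$333
  rot[4] = ac20aaaddc2$3332
  rot[5] = c20aaaddc2$3332a
  rot[6] = 20aaaddc2$3332ac
  rot[7] = 0aaaddc2$3332ac2
  rot[8] = aaaddc2$3332ac20
  rot[9] = aaddc2$3332ac20a
  rot[10] = addc2$3332ac20aa
  rot[11] = ddc2$3332ac20aaa
  rot[12] = dc2$3332ac20aaad
  rot[13] = c2$3332ac20aaadd
  rot[14] = 2$3332ac20aaaddc
  rot[15] = $3332ac20aaaddc2
Sorted (with $ < everything):
  sorted[0] = $3332ac20aaaddc2
  sorted[1] = 0aaaddc2$3332ac2
  sorted[2] = 2$3332ac20aaaddc
  sorted[3] = 20aaaddc2$3332ac
  sorted[4] = 2ac20aaaddc2$333
  sorted[5] = 32ac20aaaddc2$33
  sorted[6] = 332ac20aaaddc2$3
  sorted[7] = 3332ac20aaaddc2$
  sorted[8] = aaaddc2$3332ac20
  sorted[9] = aaddc2$3332ac20a
  sorted[10] = ac20aaaddc2$3332
  sorted[11] = addc2$3332ac20aa
  sorted[12] = c2$3332ac20aaadd
  sorted[13] = c20aaaddc2$3332a
  sorted[14] = dc2$3332ac20aaad
  sorted[15] = ddc2$3332ac20aaa
sorted[12] = c2$3332ac20aaadd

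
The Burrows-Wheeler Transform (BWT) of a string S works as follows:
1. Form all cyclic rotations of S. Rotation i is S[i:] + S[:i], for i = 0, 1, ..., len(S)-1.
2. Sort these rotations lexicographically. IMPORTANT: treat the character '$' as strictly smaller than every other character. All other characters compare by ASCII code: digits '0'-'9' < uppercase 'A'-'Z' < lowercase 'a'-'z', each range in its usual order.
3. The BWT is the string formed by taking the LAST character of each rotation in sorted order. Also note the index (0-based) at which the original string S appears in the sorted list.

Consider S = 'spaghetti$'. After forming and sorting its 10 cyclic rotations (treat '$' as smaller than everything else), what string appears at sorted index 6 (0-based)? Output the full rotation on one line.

All 10 rotations (rotation i = S[i:]+S[:i]):
  rot[0] = spaghetti$
  rot[1] = paghetti$s
  rot[2] = aghetti$sp
  rot[3] = ghetti$spa
  rot[4] = hetti$spag
  rot[5] = etti$spagh
  rot[6] = tti$spaghe
  rot[7] = ti$spaghet
  rot[8] = i$spaghett
  rot[9] = $spaghetti
Sorted (with $ < everything):
  sorted[0] = $spaghetti
  sorted[1] = aghetti$sp
  sorted[2] = etti$spagh
  sorted[3] = ghetti$spa
  sorted[4] = hetti$spag
  sorted[5] = i$spaghett
  sorted[6] = paghetti$s
  sorted[7] = spaghetti$
  sorted[8] = ti$spaghet
  sorted[9] = tti$spaghe
sorted[6] = paghetti$s

Answer: paghetti$s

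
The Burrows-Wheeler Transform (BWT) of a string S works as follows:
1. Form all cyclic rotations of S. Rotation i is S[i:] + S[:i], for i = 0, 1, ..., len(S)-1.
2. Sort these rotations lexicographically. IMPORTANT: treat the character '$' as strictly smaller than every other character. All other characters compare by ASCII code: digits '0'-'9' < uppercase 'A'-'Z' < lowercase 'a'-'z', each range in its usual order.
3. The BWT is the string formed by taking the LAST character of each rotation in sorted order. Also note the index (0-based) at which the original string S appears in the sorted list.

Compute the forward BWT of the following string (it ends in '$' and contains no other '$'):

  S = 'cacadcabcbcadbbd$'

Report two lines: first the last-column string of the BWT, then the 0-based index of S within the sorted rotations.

Answer: dccccdcabd$babbaa
10

Derivation:
All 17 rotations (rotation i = S[i:]+S[:i]):
  rot[0] = cacadcabcbcadbbd$
  rot[1] = acadcabcbcadbbd$c
  rot[2] = cadcabcbcadbbd$ca
  rot[3] = adcabcbcadbbd$cac
  rot[4] = dcabcbcadbbd$caca
  rot[5] = cabcbcadbbd$cacad
  rot[6] = abcbcadbbd$cacadc
  rot[7] = bcbcadbbd$cacadca
  rot[8] = cbcadbbd$cacadcab
  rot[9] = bcadbbd$cacadcabc
  rot[10] = cadbbd$cacadcabcb
  rot[11] = adbbd$cacadcabcbc
  rot[12] = dbbd$cacadcabcbca
  rot[13] = bbd$cacadcabcbcad
  rot[14] = bd$cacadcabcbcadb
  rot[15] = d$cacadcabcbcadbb
  rot[16] = $cacadcabcbcadbbd
Sorted (with $ < everything):
  sorted[0] = $cacadcabcbcadbbd  (last char: 'd')
  sorted[1] = abcbcadbbd$cacadc  (last char: 'c')
  sorted[2] = acadcabcbcadbbd$c  (last char: 'c')
  sorted[3] = adbbd$cacadcabcbc  (last char: 'c')
  sorted[4] = adcabcbcadbbd$cac  (last char: 'c')
  sorted[5] = bbd$cacadcabcbcad  (last char: 'd')
  sorted[6] = bcadbbd$cacadcabc  (last char: 'c')
  sorted[7] = bcbcadbbd$cacadca  (last char: 'a')
  sorted[8] = bd$cacadcabcbcadb  (last char: 'b')
  sorted[9] = cabcbcadbbd$cacad  (last char: 'd')
  sorted[10] = cacadcabcbcadbbd$  (last char: '$')
  sorted[11] = cadbbd$cacadcabcb  (last char: 'b')
  sorted[12] = cadcabcbcadbbd$ca  (last char: 'a')
  sorted[13] = cbcadbbd$cacadcab  (last char: 'b')
  sorted[14] = d$cacadcabcbcadbb  (last char: 'b')
  sorted[15] = dbbd$cacadcabcbca  (last char: 'a')
  sorted[16] = dcabcbcadbbd$caca  (last char: 'a')
Last column: dccccdcabd$babbaa
Original string S is at sorted index 10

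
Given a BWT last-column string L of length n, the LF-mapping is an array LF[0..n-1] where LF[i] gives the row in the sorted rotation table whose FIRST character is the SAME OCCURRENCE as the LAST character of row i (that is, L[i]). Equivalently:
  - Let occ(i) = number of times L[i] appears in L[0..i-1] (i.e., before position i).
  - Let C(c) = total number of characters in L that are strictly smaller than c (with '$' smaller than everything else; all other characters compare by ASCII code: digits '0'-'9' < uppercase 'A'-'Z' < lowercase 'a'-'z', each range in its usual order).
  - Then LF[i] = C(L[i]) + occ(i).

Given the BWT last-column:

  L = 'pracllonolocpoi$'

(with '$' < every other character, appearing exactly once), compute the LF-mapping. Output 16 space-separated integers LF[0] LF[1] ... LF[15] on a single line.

Char counts: '$':1, 'a':1, 'c':2, 'i':1, 'l':3, 'n':1, 'o':4, 'p':2, 'r':1
C (first-col start): C('$')=0, C('a')=1, C('c')=2, C('i')=4, C('l')=5, C('n')=8, C('o')=9, C('p')=13, C('r')=15
L[0]='p': occ=0, LF[0]=C('p')+0=13+0=13
L[1]='r': occ=0, LF[1]=C('r')+0=15+0=15
L[2]='a': occ=0, LF[2]=C('a')+0=1+0=1
L[3]='c': occ=0, LF[3]=C('c')+0=2+0=2
L[4]='l': occ=0, LF[4]=C('l')+0=5+0=5
L[5]='l': occ=1, LF[5]=C('l')+1=5+1=6
L[6]='o': occ=0, LF[6]=C('o')+0=9+0=9
L[7]='n': occ=0, LF[7]=C('n')+0=8+0=8
L[8]='o': occ=1, LF[8]=C('o')+1=9+1=10
L[9]='l': occ=2, LF[9]=C('l')+2=5+2=7
L[10]='o': occ=2, LF[10]=C('o')+2=9+2=11
L[11]='c': occ=1, LF[11]=C('c')+1=2+1=3
L[12]='p': occ=1, LF[12]=C('p')+1=13+1=14
L[13]='o': occ=3, LF[13]=C('o')+3=9+3=12
L[14]='i': occ=0, LF[14]=C('i')+0=4+0=4
L[15]='$': occ=0, LF[15]=C('$')+0=0+0=0

Answer: 13 15 1 2 5 6 9 8 10 7 11 3 14 12 4 0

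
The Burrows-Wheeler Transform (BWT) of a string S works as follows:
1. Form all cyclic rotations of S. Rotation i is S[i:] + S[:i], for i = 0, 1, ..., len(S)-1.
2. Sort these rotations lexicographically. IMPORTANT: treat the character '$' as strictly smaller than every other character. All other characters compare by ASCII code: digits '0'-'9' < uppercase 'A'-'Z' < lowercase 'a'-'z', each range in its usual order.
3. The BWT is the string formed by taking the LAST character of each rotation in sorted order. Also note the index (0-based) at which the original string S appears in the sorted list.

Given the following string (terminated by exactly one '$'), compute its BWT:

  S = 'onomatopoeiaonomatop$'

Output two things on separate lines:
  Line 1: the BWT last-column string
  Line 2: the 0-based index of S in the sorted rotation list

All 21 rotations (rotation i = S[i:]+S[:i]):
  rot[0] = onomatopoeiaonomatop$
  rot[1] = nomatopoeiaonomatop$o
  rot[2] = omatopoeiaonomatop$on
  rot[3] = matopoeiaonomatop$ono
  rot[4] = atopoeiaonomatop$onom
  rot[5] = topoeiaonomatop$onoma
  rot[6] = opoeiaonomatop$onomat
  rot[7] = poeiaonomatop$onomato
  rot[8] = oeiaonomatop$onomatop
  rot[9] = eiaonomatop$onomatopo
  rot[10] = iaonomatop$onomatopoe
  rot[11] = aonomatop$onomatopoei
  rot[12] = onomatop$onomatopoeia
  rot[13] = nomatop$onomatopoeiao
  rot[14] = omatop$onomatopoeiaon
  rot[15] = matop$onomatopoeiaono
  rot[16] = atop$onomatopoeiaonom
  rot[17] = top$onomatopoeiaonoma
  rot[18] = op$onomatopoeiaonomat
  rot[19] = p$onomatopoeiaonomato
  rot[20] = $onomatopoeiaonomatop
Sorted (with $ < everything):
  sorted[0] = $onomatopoeiaonomatop  (last char: 'p')
  sorted[1] = aonomatop$onomatopoei  (last char: 'i')
  sorted[2] = atop$onomatopoeiaonom  (last char: 'm')
  sorted[3] = atopoeiaonomatop$onom  (last char: 'm')
  sorted[4] = eiaonomatop$onomatopo  (last char: 'o')
  sorted[5] = iaonomatop$onomatopoe  (last char: 'e')
  sorted[6] = matop$onomatopoeiaono  (last char: 'o')
  sorted[7] = matopoeiaonomatop$ono  (last char: 'o')
  sorted[8] = nomatop$onomatopoeiao  (last char: 'o')
  sorted[9] = nomatopoeiaonomatop$o  (last char: 'o')
  sorted[10] = oeiaonomatop$onomatop  (last char: 'p')
  sorted[11] = omatop$onomatopoeiaon  (last char: 'n')
  sorted[12] = omatopoeiaonomatop$on  (last char: 'n')
  sorted[13] = onomatop$onomatopoeia  (last char: 'a')
  sorted[14] = onomatopoeiaonomatop$  (last char: '$')
  sorted[15] = op$onomatopoeiaonomat  (last char: 't')
  sorted[16] = opoeiaonomatop$onomat  (last char: 't')
  sorted[17] = p$onomatopoeiaonomato  (last char: 'o')
  sorted[18] = poeiaonomatop$onomato  (last char: 'o')
  sorted[19] = top$onomatopoeiaonoma  (last char: 'a')
  sorted[20] = topoeiaonomatop$onoma  (last char: 'a')
Last column: pimmoeoooopnna$ttooaa
Original string S is at sorted index 14

Answer: pimmoeoooopnna$ttooaa
14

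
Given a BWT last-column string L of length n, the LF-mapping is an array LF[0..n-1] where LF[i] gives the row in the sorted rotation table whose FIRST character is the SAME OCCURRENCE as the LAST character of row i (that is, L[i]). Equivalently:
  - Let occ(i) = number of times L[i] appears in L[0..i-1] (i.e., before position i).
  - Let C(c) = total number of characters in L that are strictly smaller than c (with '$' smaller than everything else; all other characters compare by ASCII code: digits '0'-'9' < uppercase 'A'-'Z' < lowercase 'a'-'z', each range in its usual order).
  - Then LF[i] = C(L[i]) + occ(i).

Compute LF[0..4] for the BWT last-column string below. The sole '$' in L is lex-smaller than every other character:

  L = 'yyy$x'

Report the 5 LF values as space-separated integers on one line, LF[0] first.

Char counts: '$':1, 'x':1, 'y':3
C (first-col start): C('$')=0, C('x')=1, C('y')=2
L[0]='y': occ=0, LF[0]=C('y')+0=2+0=2
L[1]='y': occ=1, LF[1]=C('y')+1=2+1=3
L[2]='y': occ=2, LF[2]=C('y')+2=2+2=4
L[3]='$': occ=0, LF[3]=C('$')+0=0+0=0
L[4]='x': occ=0, LF[4]=C('x')+0=1+0=1

Answer: 2 3 4 0 1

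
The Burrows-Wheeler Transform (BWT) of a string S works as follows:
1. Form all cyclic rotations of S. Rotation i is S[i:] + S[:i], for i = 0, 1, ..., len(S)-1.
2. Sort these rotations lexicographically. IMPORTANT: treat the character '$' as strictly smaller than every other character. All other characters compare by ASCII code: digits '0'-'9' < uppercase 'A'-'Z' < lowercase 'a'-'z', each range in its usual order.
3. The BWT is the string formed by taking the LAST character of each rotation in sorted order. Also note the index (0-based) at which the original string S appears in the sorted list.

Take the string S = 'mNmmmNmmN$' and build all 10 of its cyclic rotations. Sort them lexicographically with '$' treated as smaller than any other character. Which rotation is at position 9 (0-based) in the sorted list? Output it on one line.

All 10 rotations (rotation i = S[i:]+S[:i]):
  rot[0] = mNmmmNmmN$
  rot[1] = NmmmNmmN$m
  rot[2] = mmmNmmN$mN
  rot[3] = mmNmmN$mNm
  rot[4] = mNmmN$mNmm
  rot[5] = NmmN$mNmmm
  rot[6] = mmN$mNmmmN
  rot[7] = mN$mNmmmNm
  rot[8] = N$mNmmmNmm
  rot[9] = $mNmmmNmmN
Sorted (with $ < everything):
  sorted[0] = $mNmmmNmmN
  sorted[1] = N$mNmmmNmm
  sorted[2] = NmmN$mNmmm
  sorted[3] = NmmmNmmN$m
  sorted[4] = mN$mNmmmNm
  sorted[5] = mNmmN$mNmm
  sorted[6] = mNmmmNmmN$
  sorted[7] = mmN$mNmmmN
  sorted[8] = mmNmmN$mNm
  sorted[9] = mmmNmmN$mN
sorted[9] = mmmNmmN$mN

Answer: mmmNmmN$mN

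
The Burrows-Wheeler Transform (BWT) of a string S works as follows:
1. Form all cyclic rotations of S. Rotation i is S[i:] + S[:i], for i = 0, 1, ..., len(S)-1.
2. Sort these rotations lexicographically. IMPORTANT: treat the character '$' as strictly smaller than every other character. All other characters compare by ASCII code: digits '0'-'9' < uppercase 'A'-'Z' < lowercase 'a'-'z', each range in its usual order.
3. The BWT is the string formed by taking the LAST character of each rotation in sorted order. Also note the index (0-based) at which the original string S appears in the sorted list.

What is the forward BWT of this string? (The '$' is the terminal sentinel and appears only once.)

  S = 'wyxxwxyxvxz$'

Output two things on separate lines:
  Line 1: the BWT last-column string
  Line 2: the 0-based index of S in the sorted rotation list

Answer: zxx$yxywvxwx
3

Derivation:
All 12 rotations (rotation i = S[i:]+S[:i]):
  rot[0] = wyxxwxyxvxz$
  rot[1] = yxxwxyxvxz$w
  rot[2] = xxwxyxvxz$wy
  rot[3] = xwxyxvxz$wyx
  rot[4] = wxyxvxz$wyxx
  rot[5] = xyxvxz$wyxxw
  rot[6] = yxvxz$wyxxwx
  rot[7] = xvxz$wyxxwxy
  rot[8] = vxz$wyxxwxyx
  rot[9] = xz$wyxxwxyxv
  rot[10] = z$wyxxwxyxvx
  rot[11] = $wyxxwxyxvxz
Sorted (with $ < everything):
  sorted[0] = $wyxxwxyxvxz  (last char: 'z')
  sorted[1] = vxz$wyxxwxyx  (last char: 'x')
  sorted[2] = wxyxvxz$wyxx  (last char: 'x')
  sorted[3] = wyxxwxyxvxz$  (last char: '$')
  sorted[4] = xvxz$wyxxwxy  (last char: 'y')
  sorted[5] = xwxyxvxz$wyx  (last char: 'x')
  sorted[6] = xxwxyxvxz$wy  (last char: 'y')
  sorted[7] = xyxvxz$wyxxw  (last char: 'w')
  sorted[8] = xz$wyxxwxyxv  (last char: 'v')
  sorted[9] = yxvxz$wyxxwx  (last char: 'x')
  sorted[10] = yxxwxyxvxz$w  (last char: 'w')
  sorted[11] = z$wyxxwxyxvx  (last char: 'x')
Last column: zxx$yxywvxwx
Original string S is at sorted index 3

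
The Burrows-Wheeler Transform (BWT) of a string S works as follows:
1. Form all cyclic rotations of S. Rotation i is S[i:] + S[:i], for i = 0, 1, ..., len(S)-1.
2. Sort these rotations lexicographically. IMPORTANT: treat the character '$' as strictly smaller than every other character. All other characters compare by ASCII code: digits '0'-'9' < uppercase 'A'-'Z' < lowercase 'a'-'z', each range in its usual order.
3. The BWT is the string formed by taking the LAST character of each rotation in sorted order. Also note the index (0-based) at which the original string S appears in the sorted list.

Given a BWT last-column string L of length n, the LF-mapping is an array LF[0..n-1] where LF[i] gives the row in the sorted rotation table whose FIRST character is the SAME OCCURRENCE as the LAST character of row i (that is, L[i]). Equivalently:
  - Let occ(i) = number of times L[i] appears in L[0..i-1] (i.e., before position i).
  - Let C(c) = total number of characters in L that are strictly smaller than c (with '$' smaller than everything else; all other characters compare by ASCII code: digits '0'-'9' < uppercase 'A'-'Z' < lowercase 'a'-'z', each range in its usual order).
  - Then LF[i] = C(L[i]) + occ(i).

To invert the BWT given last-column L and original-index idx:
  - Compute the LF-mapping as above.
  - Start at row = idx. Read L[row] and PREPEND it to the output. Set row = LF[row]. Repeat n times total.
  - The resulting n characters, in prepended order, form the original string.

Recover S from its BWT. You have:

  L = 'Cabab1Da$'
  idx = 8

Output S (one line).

LF mapping: 2 4 7 5 8 1 3 6 0
Walk LF starting at row 8, prepending L[row]:
  step 1: row=8, L[8]='$', prepend. Next row=LF[8]=0
  step 2: row=0, L[0]='C', prepend. Next row=LF[0]=2
  step 3: row=2, L[2]='b', prepend. Next row=LF[2]=7
  step 4: row=7, L[7]='a', prepend. Next row=LF[7]=6
  step 5: row=6, L[6]='D', prepend. Next row=LF[6]=3
  step 6: row=3, L[3]='a', prepend. Next row=LF[3]=5
  step 7: row=5, L[5]='1', prepend. Next row=LF[5]=1
  step 8: row=1, L[1]='a', prepend. Next row=LF[1]=4
  step 9: row=4, L[4]='b', prepend. Next row=LF[4]=8
Reversed output: ba1aDabC$

Answer: ba1aDabC$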